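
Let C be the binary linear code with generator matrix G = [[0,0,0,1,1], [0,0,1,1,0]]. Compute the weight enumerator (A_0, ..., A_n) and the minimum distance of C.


Weight distribution: A_0 = 1, A_2 = 3. Minimum distance d = 2.

Enumerate all 2^2 = 4 messages m ∈ F_2^2.
For each, compute codeword c = mG in F_2^5, then tally its weight.
  m = 00 → c = 00000, weight = 0.
  m = 10 → c = 00011, weight = 2.
  m = 01 → c = 00110, weight = 2.
  m = 11 → c = 00101, weight = 2.
Tally weights:
  weight 0: 1 codewords.
  weight 2: 3 codewords.
Minimum distance d = smallest w > 0 with A_w > 0 = 2.
Sanity: Σ A_w = 4 = 2^2 = 4 ✓.


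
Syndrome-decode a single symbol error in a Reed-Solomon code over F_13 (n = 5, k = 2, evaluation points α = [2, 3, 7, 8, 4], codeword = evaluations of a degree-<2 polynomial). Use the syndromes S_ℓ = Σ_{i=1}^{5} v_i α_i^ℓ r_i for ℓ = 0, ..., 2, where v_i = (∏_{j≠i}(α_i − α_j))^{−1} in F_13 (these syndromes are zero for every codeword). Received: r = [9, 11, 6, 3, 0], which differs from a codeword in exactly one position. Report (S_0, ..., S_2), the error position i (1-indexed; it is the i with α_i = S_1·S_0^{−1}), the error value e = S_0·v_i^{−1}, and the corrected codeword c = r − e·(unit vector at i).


S = (7, 4, 6), error at position 4, error magnitude e = 8, c = [9, 11, 6, 8, 0].

Step 1: column multipliers v_i = (∏_{j≠i}(α_i − α_j))^{−1} mod 13.
  i = 1 (α = 2): (2−3)(2−7)(2−8)(2−4) = (−1)·(−5)·(−6)·(−2) = 60 ≡ 8, so v_1 = 8^{−1} = 5 (mod 13).
  i = 2 (α = 3): (3−2)(3−7)(3−8)(3−4) = 1·(−4)·(−5)·(−1) = −20 ≡ 6, so v_2 = 6^{−1} = 11 (mod 13).
  i = 3 (α = 7): (7−2)(7−3)(7−8)(7−4) = 5·4·(−1)·3 = −60 ≡ 5, so v_3 = 5^{−1} = 8 (mod 13).
  i = 4 (α = 8): (8−2)(8−3)(8−7)(8−4) = 6·5·1·4 = 120 ≡ 3, so v_4 = 3^{−1} = 9 (mod 13).
  i = 5 (α = 4): (4−2)(4−3)(4−7)(4−8) = 2·1·(−3)·(−4) = 24 ≡ 11, so v_5 = 11^{−1} = 6 (mod 13).
  v = [5, 11, 8, 9, 6].
Step 2: syndromes of r = [9, 11, 6, 3, 0] (all sums mod 13).
  S_0 = Σ v_i r_i = 5·9 + 11·11 + 8·6 + 9·3 + 6·0 = 241 ≡ 7.
  S_1 = Σ v_i α_i r_i = 5·2·9 + 11·3·11 + 8·7·6 + 9·8·3 + 6·4·0 = 1005 ≡ 4.
  α_i^2 mod 13 = [4, 9, 10, 12, 3].
  S_2 = Σ v_i α_i^2 r_i = 5·4·9 + 11·9·11 + 8·10·6 + 9·12·3 + 6·3·0 = 2073 ≡ 6.
  S = (7, 4, 6) ≠ 0, so r is not a codeword (an error is present).
Step 3: locate the error. For a single error e at position i, S_ℓ = v_i·e·α_i^ℓ, so α_err = S_1/S_0.
  S_0^{−1} = 7^{−1} = 2 (mod 13), so α_err = 4·2 = 8 ≡ 8 = α_4. Error position i = 4.
  Consistency check: S_2/S_1 = 6·10 = 60 ≡ 8 = α_err ✓ (single-error assumption holds).
Step 4: error magnitude e = S_0/v_4 = S_0·∏_{j≠4}(α_4 − α_j) = 7·3 = 21 ≡ 8 (mod 13).
Step 5: correct position 4: c_4 = r_4 − e = 3 − 8 ≡ 8 (mod 13). Hence c = [9, 11, 6, 8, 0].
  Check: interpolating c through the α_i gives m(x) = 5 + 2·x (degree < 2) with m(α_i) = c_i for every i, so c is indeed a codeword.


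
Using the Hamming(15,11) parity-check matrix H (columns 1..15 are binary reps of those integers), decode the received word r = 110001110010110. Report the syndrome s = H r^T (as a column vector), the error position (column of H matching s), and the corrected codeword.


s = (0, 0, 1, 0)^T, error position = 2, corrected codeword c = 100001110010110

Compute s = H r^T mod 2 one row at a time:
  s_1 = 1 + 0 + 0 + 1 + 0 + 1 + 1 + 0 = 4 ≡ 0 (mod 2).
  s_2 = 0 + 0 + 1 + 1 + 0 + 1 + 1 + 0 = 4 ≡ 0 (mod 2).
  s_3 = 1 + 0 + 1 + 1 + 0 + 1 + 1 + 0 = 5 ≡ 1 (mod 2).
  s_4 = 1 + 0 + 0 + 1 + 0 + 1 + 1 + 0 = 4 ≡ 0 (mod 2).
s = (0, 0, 1, 0)^T — this equals column 2 of H (binary 0010), so error is at position 2.
Correct: flip bit 2 of r = 110001110010110 to get c = 100001110010110.


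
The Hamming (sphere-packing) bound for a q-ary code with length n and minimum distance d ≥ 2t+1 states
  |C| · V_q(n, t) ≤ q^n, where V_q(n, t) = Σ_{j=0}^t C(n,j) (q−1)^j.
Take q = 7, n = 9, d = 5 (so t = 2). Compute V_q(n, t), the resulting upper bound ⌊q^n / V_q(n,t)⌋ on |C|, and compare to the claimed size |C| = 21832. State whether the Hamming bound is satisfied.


V_q(n, t) = 1351, q^n = 40353607, Hamming bound = 29869, |C| = 21832 ≤ bound (satisfied).

Step 1: Compute V_q(n, t) = Σ_{j=0}^2 C(n, j) (q−1)^j.
  j = 0: C(9,0)·(6)^0 = 1·1 = 1.
  j = 1: C(9,1)·(6)^1 = 9·6 = 54.
  j = 2: C(9,2)·(6)^2 = 36·36 = 1296.
  V_q(n, t) = 1 + 54 + 1296 = 1351.
Step 2: q^n = 7^9 = 40353607.
Step 3: Hamming bound ⌊q^n / V_q(n,t)⌋ = ⌊40353607/1351⌋ = 29869.
Step 4: Compare |C| = 21832 to 29869: satisfied.
The claimed |C| lies below the Hamming bound.


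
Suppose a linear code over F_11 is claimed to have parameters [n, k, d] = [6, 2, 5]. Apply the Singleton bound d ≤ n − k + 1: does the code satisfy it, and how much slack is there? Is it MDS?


Singleton RHS = n − k + 1 = 5, slack = 0, bound satisfied, MDS.

Singleton bound: d ≤ n − k + 1.
Here n = 6, k = 2, so n − k + 1 = 5.
Given d = 5, check d ≤ 5: YES.
Slack = (n − k + 1) − d = 0.
The code is MDS (slack = 0).
Description: the claimed parameters are [6, 2, 5]_11; such a code would be MDS (meets Singleton bound).


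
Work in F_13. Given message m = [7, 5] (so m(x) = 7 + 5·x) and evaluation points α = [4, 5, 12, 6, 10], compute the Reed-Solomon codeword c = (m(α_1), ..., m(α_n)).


c = [1, 6, 2, 11, 5]

Message polynomial: m(x) = 7 + 5·x (mod 13).
For each evaluation point α_i, compute m(α_i) mod 13:
  α_1 = 4: Horner steps 5 → 1, so m(4) = 1.
  α_2 = 5: Horner steps 5 → 6, so m(5) = 6.
  α_3 = 12: Horner steps 5 → 2, so m(12) = 2.
  α_4 = 6: Horner steps 5 → 11, so m(6) = 11.
  α_5 = 10: Horner steps 5 → 5, so m(10) = 5.
Codeword c = [1, 6, 2, 11, 5] ∈ F_13^5.


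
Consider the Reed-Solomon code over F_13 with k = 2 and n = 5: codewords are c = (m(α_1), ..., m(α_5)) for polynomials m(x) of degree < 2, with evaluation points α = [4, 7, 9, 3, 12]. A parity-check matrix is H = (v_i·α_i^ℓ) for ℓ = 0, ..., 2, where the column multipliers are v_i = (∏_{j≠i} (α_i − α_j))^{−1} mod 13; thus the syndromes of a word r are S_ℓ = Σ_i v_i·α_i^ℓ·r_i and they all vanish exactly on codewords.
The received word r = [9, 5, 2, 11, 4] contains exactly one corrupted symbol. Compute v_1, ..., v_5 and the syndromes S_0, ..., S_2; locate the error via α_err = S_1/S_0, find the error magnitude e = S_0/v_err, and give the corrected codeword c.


S = (11, 5, 7), error at position 1, error magnitude e = 6, c = [3, 5, 2, 11, 4].

Step 1: column multipliers v_i = (∏_{j≠i}(α_i − α_j))^{−1} mod 13.
  i = 1 (α = 4): (4−7)(4−9)(4−3)(4−12) = (−3)·(−5)·1·(−8) = −120 ≡ 10, so v_1 = 10^{−1} = 4 (mod 13).
  i = 2 (α = 7): (7−4)(7−9)(7−3)(7−12) = 3·(−2)·4·(−5) = 120 ≡ 3, so v_2 = 3^{−1} = 9 (mod 13).
  i = 3 (α = 9): (9−4)(9−7)(9−3)(9−12) = 5·2·6·(−3) = −180 ≡ 2, so v_3 = 2^{−1} = 7 (mod 13).
  i = 4 (α = 3): (3−4)(3−7)(3−9)(3−12) = (−1)·(−4)·(−6)·(−9) = 216 ≡ 8, so v_4 = 8^{−1} = 5 (mod 13).
  i = 5 (α = 12): (12−4)(12−7)(12−9)(12−3) = 8·5·3·9 = 1080 ≡ 1, so v_5 = 1^{−1} = 1 (mod 13).
  v = [4, 9, 7, 5, 1].
Step 2: syndromes of r = [9, 5, 2, 11, 4] (all sums mod 13).
  S_0 = Σ v_i r_i = 4·9 + 9·5 + 7·2 + 5·11 + 1·4 = 154 ≡ 11.
  S_1 = Σ v_i α_i r_i = 4·4·9 + 9·7·5 + 7·9·2 + 5·3·11 + 1·12·4 = 798 ≡ 5.
  α_i^2 mod 13 = [3, 10, 3, 9, 1].
  S_2 = Σ v_i α_i^2 r_i = 4·3·9 + 9·10·5 + 7·3·2 + 5·9·11 + 1·1·4 = 1099 ≡ 7.
  S = (11, 5, 7) ≠ 0, so r is not a codeword (an error is present).
Step 3: locate the error. For a single error e at position i, S_ℓ = v_i·e·α_i^ℓ, so α_err = S_1/S_0.
  S_0^{−1} = 11^{−1} = 6 (mod 13), so α_err = 5·6 = 30 ≡ 4 = α_1. Error position i = 1.
  Consistency check: S_2/S_1 = 7·8 = 56 ≡ 4 = α_err ✓ (single-error assumption holds).
Step 4: error magnitude e = S_0/v_1 = S_0·∏_{j≠1}(α_1 − α_j) = 11·10 = 110 ≡ 6 (mod 13).
Step 5: correct position 1: c_1 = r_1 − e = 9 − 6 ≡ 3 (mod 13). Hence c = [3, 5, 2, 11, 4].
  Check: interpolating c through the α_i gives m(x) = 9 + 5·x (degree < 2) with m(α_i) = c_i for every i, so c is indeed a codeword.


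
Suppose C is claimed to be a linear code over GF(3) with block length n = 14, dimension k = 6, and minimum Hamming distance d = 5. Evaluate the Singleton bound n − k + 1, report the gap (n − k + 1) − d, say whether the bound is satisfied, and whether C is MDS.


Singleton RHS = n − k + 1 = 9, slack = 4, bound satisfied, not MDS.

Singleton bound: d ≤ n − k + 1.
Here n = 14, k = 6, so n − k + 1 = 9.
Given d = 5, check d ≤ 9: YES.
Slack = (n − k + 1) − d = 4.
The code is NOT MDS (slack = 4 > 0).
Description: the claimed parameters are [14, 6, 5]_3; such a code would be non-MDS.


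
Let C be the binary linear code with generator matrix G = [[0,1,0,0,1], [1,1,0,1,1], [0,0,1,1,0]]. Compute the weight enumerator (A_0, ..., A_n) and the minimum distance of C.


Weight distribution: A_0 = 1, A_2 = 4, A_4 = 3. Minimum distance d = 2.

Enumerate all 2^3 = 8 messages m ∈ F_2^3.
For each, compute codeword c = mG in F_2^5, then tally its weight.
  m = 000 → c = 00000, weight = 0.
  m = 100 → c = 01001, weight = 2.
  m = 010 → c = 11011, weight = 4.
  m = 110 → c = 10010, weight = 2.
  m = 001 → c = 00110, weight = 2.
  m = 101 → c = 01111, weight = 4.
  m = 011 → c = 11101, weight = 4.
  m = 111 → c = 10100, weight = 2.
Tally weights:
  weight 0: 1 codewords.
  weight 2: 4 codewords.
  weight 4: 3 codewords.
Minimum distance d = smallest w > 0 with A_w > 0 = 2.
Sanity: Σ A_w = 8 = 2^3 = 8 ✓.


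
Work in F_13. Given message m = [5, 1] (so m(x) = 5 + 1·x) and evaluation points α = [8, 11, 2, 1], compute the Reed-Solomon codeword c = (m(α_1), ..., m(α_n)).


c = [0, 3, 7, 6]

Message polynomial: m(x) = 5 + 1·x (mod 13).
For each evaluation point α_i, compute m(α_i) mod 13:
  α_1 = 8: Horner steps 1 → 0, so m(8) = 0.
  α_2 = 11: Horner steps 1 → 3, so m(11) = 3.
  α_3 = 2: Horner steps 1 → 7, so m(2) = 7.
  α_4 = 1: Horner steps 1 → 6, so m(1) = 6.
Codeword c = [0, 3, 7, 6] ∈ F_13^4.


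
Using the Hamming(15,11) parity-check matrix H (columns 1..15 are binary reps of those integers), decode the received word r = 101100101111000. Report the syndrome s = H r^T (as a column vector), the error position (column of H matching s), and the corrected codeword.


s = (0, 1, 0, 1)^T, error position = 5, corrected codeword c = 101110101111000

Compute s = H r^T mod 2 one row at a time:
  s_1 = 0 + 1 + 1 + 1 + 1 + 0 + 0 + 0 = 4 ≡ 0 (mod 2).
  s_2 = 1 + 0 + 0 + 1 + 1 + 0 + 0 + 0 = 3 ≡ 1 (mod 2).
  s_3 = 0 + 1 + 0 + 1 + 1 + 1 + 0 + 0 = 4 ≡ 0 (mod 2).
  s_4 = 1 + 1 + 0 + 1 + 1 + 1 + 0 + 0 = 5 ≡ 1 (mod 2).
s = (0, 1, 0, 1)^T — this equals column 5 of H (binary 0101), so error is at position 5.
Correct: flip bit 5 of r = 101100101111000 to get c = 101110101111000.


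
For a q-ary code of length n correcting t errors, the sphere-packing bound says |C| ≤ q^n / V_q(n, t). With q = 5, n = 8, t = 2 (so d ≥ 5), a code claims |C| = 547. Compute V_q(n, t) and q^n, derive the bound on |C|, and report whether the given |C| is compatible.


V_q(n, t) = 481, q^n = 390625, Hamming bound = 812, |C| = 547 ≤ bound (satisfied).

Step 1: Compute V_q(n, t) = Σ_{j=0}^2 C(n, j) (q−1)^j.
  j = 0: C(8,0)·(4)^0 = 1·1 = 1.
  j = 1: C(8,1)·(4)^1 = 8·4 = 32.
  j = 2: C(8,2)·(4)^2 = 28·16 = 448.
  V_q(n, t) = 1 + 32 + 448 = 481.
Step 2: q^n = 5^8 = 390625.
Step 3: Hamming bound ⌊q^n / V_q(n,t)⌋ = ⌊390625/481⌋ = 812.
Step 4: Compare |C| = 547 to 812: satisfied.
The claimed |C| lies below the Hamming bound.


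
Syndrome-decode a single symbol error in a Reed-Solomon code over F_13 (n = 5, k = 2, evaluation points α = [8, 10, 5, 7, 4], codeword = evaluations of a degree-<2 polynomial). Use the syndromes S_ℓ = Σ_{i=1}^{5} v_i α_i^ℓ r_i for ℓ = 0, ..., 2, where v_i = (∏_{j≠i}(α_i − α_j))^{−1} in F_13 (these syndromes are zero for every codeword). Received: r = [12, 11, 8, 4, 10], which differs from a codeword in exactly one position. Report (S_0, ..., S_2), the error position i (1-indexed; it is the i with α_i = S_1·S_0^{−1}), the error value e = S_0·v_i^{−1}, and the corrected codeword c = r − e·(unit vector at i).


S = (5, 1, 8), error at position 1, error magnitude e = 10, c = [2, 11, 8, 4, 10].

Step 1: column multipliers v_i = (∏_{j≠i}(α_i − α_j))^{−1} mod 13.
  i = 1 (α = 8): (8−10)(8−5)(8−7)(8−4) = (−2)·3·1·4 = −24 ≡ 2, so v_1 = 2^{−1} = 7 (mod 13).
  i = 2 (α = 10): (10−8)(10−5)(10−7)(10−4) = 2·5·3·6 = 180 ≡ 11, so v_2 = 11^{−1} = 6 (mod 13).
  i = 3 (α = 5): (5−8)(5−10)(5−7)(5−4) = (−3)·(−5)·(−2)·1 = −30 ≡ 9, so v_3 = 9^{−1} = 3 (mod 13).
  i = 4 (α = 7): (7−8)(7−10)(7−5)(7−4) = (−1)·(−3)·2·3 = 18 ≡ 5, so v_4 = 5^{−1} = 8 (mod 13).
  i = 5 (α = 4): (4−8)(4−10)(4−5)(4−7) = (−4)·(−6)·(−1)·(−3) = 72 ≡ 7, so v_5 = 7^{−1} = 2 (mod 13).
  v = [7, 6, 3, 8, 2].
Step 2: syndromes of r = [12, 11, 8, 4, 10] (all sums mod 13).
  S_0 = Σ v_i r_i = 7·12 + 6·11 + 3·8 + 8·4 + 2·10 = 226 ≡ 5.
  S_1 = Σ v_i α_i r_i = 7·8·12 + 6·10·11 + 3·5·8 + 8·7·4 + 2·4·10 = 1756 ≡ 1.
  α_i^2 mod 13 = [12, 9, 12, 10, 3].
  S_2 = Σ v_i α_i^2 r_i = 7·12·12 + 6·9·11 + 3·12·8 + 8·10·4 + 2·3·10 = 2270 ≡ 8.
  S = (5, 1, 8) ≠ 0, so r is not a codeword (an error is present).
Step 3: locate the error. For a single error e at position i, S_ℓ = v_i·e·α_i^ℓ, so α_err = S_1/S_0.
  S_0^{−1} = 5^{−1} = 8 (mod 13), so α_err = 1·8 = 8 ≡ 8 = α_1. Error position i = 1.
  Consistency check: S_2/S_1 = 8·1 = 8 ≡ 8 = α_err ✓ (single-error assumption holds).
Step 4: error magnitude e = S_0/v_1 = S_0·∏_{j≠1}(α_1 − α_j) = 5·2 = 10 ≡ 10 (mod 13).
Step 5: correct position 1: c_1 = r_1 − e = 12 − 10 ≡ 2 (mod 13). Hence c = [2, 11, 8, 4, 10].
  Check: interpolating c through the α_i gives m(x) = 5 + 11·x (degree < 2) with m(α_i) = c_i for every i, so c is indeed a codeword.


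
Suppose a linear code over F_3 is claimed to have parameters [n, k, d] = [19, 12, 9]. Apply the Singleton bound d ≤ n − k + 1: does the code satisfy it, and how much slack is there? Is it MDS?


Singleton RHS = n − k + 1 = 8, slack = -1, bound violated (no such code; not MDS).

Singleton bound: d ≤ n − k + 1.
Here n = 19, k = 12, so n − k + 1 = 8.
Given d = 9, check d ≤ 8: NO.
Slack = (n − k + 1) − d = -1.
The slack is negative: d = 9 exceeds n − k + 1 = 8 by 1, so the Singleton bound is violated and no linear [19, 12, 9]_3 code can exist. In particular it is not MDS (MDS requires d = n − k + 1 exactly).
Description: the claimed parameters are [19, 12, 9]_3; such a code would be impossible (violates the Singleton bound).


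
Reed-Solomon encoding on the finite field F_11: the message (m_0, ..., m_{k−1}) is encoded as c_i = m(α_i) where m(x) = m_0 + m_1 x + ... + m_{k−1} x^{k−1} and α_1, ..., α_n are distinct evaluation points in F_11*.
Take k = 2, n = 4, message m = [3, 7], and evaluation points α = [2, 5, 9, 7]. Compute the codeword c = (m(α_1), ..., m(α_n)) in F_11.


c = [6, 5, 0, 8]

Message polynomial: m(x) = 3 + 7·x (mod 11).
For each evaluation point α_i, compute m(α_i) mod 11:
  α_1 = 2: Horner steps 7 → 6, so m(2) = 6.
  α_2 = 5: Horner steps 7 → 5, so m(5) = 5.
  α_3 = 9: Horner steps 7 → 0, so m(9) = 0.
  α_4 = 7: Horner steps 7 → 8, so m(7) = 8.
Codeword c = [6, 5, 0, 8] ∈ F_11^4.


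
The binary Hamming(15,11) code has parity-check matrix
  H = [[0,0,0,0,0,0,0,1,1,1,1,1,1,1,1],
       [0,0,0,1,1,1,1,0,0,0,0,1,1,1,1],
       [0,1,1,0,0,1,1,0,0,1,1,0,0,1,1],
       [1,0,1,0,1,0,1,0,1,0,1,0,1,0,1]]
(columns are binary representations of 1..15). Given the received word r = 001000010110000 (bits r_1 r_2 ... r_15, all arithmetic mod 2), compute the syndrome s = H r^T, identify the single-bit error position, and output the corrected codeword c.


s = (1, 0, 1, 0)^T, error position = 10, corrected codeword c = 001000010010000

Compute s = H r^T mod 2 one row at a time:
  s_1 = 1 + 0 + 1 + 1 + 0 + 0 + 0 + 0 = 3 ≡ 1 (mod 2).
  s_2 = 0 + 0 + 0 + 0 + 0 + 0 + 0 + 0 = 0 ≡ 0 (mod 2).
  s_3 = 0 + 1 + 0 + 0 + 1 + 1 + 0 + 0 = 3 ≡ 1 (mod 2).
  s_4 = 0 + 1 + 0 + 0 + 0 + 1 + 0 + 0 = 2 ≡ 0 (mod 2).
s = (1, 0, 1, 0)^T — this equals column 10 of H (binary 1010), so error is at position 10.
Correct: flip bit 10 of r = 001000010110000 to get c = 001000010010000.


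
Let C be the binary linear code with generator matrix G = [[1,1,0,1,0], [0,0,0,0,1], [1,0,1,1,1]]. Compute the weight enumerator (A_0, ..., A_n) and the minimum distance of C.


Weight distribution: A_0 = 1, A_1 = 1, A_2 = 1, A_3 = 3, A_4 = 2. Minimum distance d = 1.

Enumerate all 2^3 = 8 messages m ∈ F_2^3.
For each, compute codeword c = mG in F_2^5, then tally its weight.
  m = 000 → c = 00000, weight = 0.
  m = 100 → c = 11010, weight = 3.
  m = 010 → c = 00001, weight = 1.
  m = 110 → c = 11011, weight = 4.
  m = 001 → c = 10111, weight = 4.
  m = 101 → c = 01101, weight = 3.
  m = 011 → c = 10110, weight = 3.
  m = 111 → c = 01100, weight = 2.
Tally weights:
  weight 0: 1 codewords.
  weight 1: 1 codewords.
  weight 2: 1 codewords.
  weight 3: 3 codewords.
  weight 4: 2 codewords.
Minimum distance d = smallest w > 0 with A_w > 0 = 1.
Sanity: Σ A_w = 8 = 2^3 = 8 ✓.


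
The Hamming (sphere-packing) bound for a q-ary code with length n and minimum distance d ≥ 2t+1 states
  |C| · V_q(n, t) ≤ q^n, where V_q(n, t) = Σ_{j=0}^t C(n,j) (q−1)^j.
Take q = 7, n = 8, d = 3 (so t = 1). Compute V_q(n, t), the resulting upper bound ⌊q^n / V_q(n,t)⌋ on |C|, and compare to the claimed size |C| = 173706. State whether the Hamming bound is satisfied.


V_q(n, t) = 49, q^n = 5764801, Hamming bound = 117649, |C| = 173706 > bound (violated).

Step 1: Compute V_q(n, t) = Σ_{j=0}^1 C(n, j) (q−1)^j.
  j = 0: C(8,0)·(6)^0 = 1·1 = 1.
  j = 1: C(8,1)·(6)^1 = 8·6 = 48.
  V_q(n, t) = 1 + 48 = 49.
Step 2: q^n = 7^8 = 5764801.
Step 3: Hamming bound ⌊q^n / V_q(n,t)⌋ = ⌊5764801/49⌋ = 117649.
Step 4: Compare |C| = 173706 to 117649: violated.
The claimed |C| lies above the Hamming bound, so no 7-ary code of length 8 with d ≥ 3 can have 173706 codewords.


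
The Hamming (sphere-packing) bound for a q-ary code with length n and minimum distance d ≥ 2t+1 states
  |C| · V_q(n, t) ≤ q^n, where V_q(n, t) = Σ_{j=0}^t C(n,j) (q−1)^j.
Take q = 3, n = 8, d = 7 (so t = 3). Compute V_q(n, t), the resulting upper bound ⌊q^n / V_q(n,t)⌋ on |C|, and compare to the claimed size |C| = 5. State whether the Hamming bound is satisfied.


V_q(n, t) = 577, q^n = 6561, Hamming bound = 11, |C| = 5 ≤ bound (satisfied).

Step 1: Compute V_q(n, t) = Σ_{j=0}^3 C(n, j) (q−1)^j.
  j = 0: C(8,0)·(2)^0 = 1·1 = 1.
  j = 1: C(8,1)·(2)^1 = 8·2 = 16.
  j = 2: C(8,2)·(2)^2 = 28·4 = 112.
  j = 3: C(8,3)·(2)^3 = 56·8 = 448.
  V_q(n, t) = 1 + 16 + 112 + 448 = 577.
Step 2: q^n = 3^8 = 6561.
Step 3: Hamming bound ⌊q^n / V_q(n,t)⌋ = ⌊6561/577⌋ = 11.
Step 4: Compare |C| = 5 to 11: satisfied.
The claimed |C| lies below the Hamming bound.


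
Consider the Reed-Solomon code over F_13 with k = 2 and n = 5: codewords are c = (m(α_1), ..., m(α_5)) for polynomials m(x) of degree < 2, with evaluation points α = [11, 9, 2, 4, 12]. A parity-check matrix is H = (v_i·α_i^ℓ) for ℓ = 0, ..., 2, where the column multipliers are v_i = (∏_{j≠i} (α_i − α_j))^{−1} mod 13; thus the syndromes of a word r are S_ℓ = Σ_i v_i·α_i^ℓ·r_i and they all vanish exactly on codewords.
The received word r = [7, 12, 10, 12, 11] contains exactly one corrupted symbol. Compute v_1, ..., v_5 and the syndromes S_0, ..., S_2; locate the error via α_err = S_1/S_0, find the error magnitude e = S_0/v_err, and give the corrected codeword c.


S = (6, 11, 5), error at position 4, error magnitude e = 7, c = [7, 12, 10, 5, 11].

Step 1: column multipliers v_i = (∏_{j≠i}(α_i − α_j))^{−1} mod 13.
  i = 1 (α = 11): (11−9)(11−2)(11−4)(11−12) = 2·9·7·(−1) = −126 ≡ 4, so v_1 = 4^{−1} = 10 (mod 13).
  i = 2 (α = 9): (9−11)(9−2)(9−4)(9−12) = (−2)·7·5·(−3) = 210 ≡ 2, so v_2 = 2^{−1} = 7 (mod 13).
  i = 3 (α = 2): (2−11)(2−9)(2−4)(2−12) = (−9)·(−7)·(−2)·(−10) = 1260 ≡ 12, so v_3 = 12^{−1} = 12 (mod 13).
  i = 4 (α = 4): (4−11)(4−9)(4−2)(4−12) = (−7)·(−5)·2·(−8) = −560 ≡ 12, so v_4 = 12^{−1} = 12 (mod 13).
  i = 5 (α = 12): (12−11)(12−9)(12−2)(12−4) = 1·3·10·8 = 240 ≡ 6, so v_5 = 6^{−1} = 11 (mod 13).
  v = [10, 7, 12, 12, 11].
Step 2: syndromes of r = [7, 12, 10, 12, 11] (all sums mod 13).
  S_0 = Σ v_i r_i = 10·7 + 7·12 + 12·10 + 12·12 + 11·11 = 539 ≡ 6.
  S_1 = Σ v_i α_i r_i = 10·11·7 + 7·9·12 + 12·2·10 + 12·4·12 + 11·12·11 = 3794 ≡ 11.
  α_i^2 mod 13 = [4, 3, 4, 3, 1].
  S_2 = Σ v_i α_i^2 r_i = 10·4·7 + 7·3·12 + 12·4·10 + 12·3·12 + 11·1·11 = 1565 ≡ 5.
  S = (6, 11, 5) ≠ 0, so r is not a codeword (an error is present).
Step 3: locate the error. For a single error e at position i, S_ℓ = v_i·e·α_i^ℓ, so α_err = S_1/S_0.
  S_0^{−1} = 6^{−1} = 11 (mod 13), so α_err = 11·11 = 121 ≡ 4 = α_4. Error position i = 4.
  Consistency check: S_2/S_1 = 5·6 = 30 ≡ 4 = α_err ✓ (single-error assumption holds).
Step 4: error magnitude e = S_0/v_4 = S_0·∏_{j≠4}(α_4 − α_j) = 6·12 = 72 ≡ 7 (mod 13).
Step 5: correct position 4: c_4 = r_4 − e = 12 − 7 ≡ 5 (mod 13). Hence c = [7, 12, 10, 5, 11].
  Check: interpolating c through the α_i gives m(x) = 2 + 4·x (degree < 2) with m(α_i) = c_i for every i, so c is indeed a codeword.


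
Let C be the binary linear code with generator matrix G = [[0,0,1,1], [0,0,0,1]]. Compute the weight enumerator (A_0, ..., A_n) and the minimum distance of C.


Weight distribution: A_0 = 1, A_1 = 2, A_2 = 1. Minimum distance d = 1.

Enumerate all 2^2 = 4 messages m ∈ F_2^2.
For each, compute codeword c = mG in F_2^4, then tally its weight.
  m = 00 → c = 0000, weight = 0.
  m = 10 → c = 0011, weight = 2.
  m = 01 → c = 0001, weight = 1.
  m = 11 → c = 0010, weight = 1.
Tally weights:
  weight 0: 1 codewords.
  weight 1: 2 codewords.
  weight 2: 1 codewords.
Minimum distance d = smallest w > 0 with A_w > 0 = 1.
Sanity: Σ A_w = 4 = 2^2 = 4 ✓.


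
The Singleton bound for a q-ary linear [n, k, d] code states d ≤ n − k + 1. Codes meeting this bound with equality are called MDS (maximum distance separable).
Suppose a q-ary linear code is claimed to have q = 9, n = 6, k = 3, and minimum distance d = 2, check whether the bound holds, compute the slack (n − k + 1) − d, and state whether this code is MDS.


Singleton RHS = n − k + 1 = 4, slack = 2, bound satisfied, not MDS.

Singleton bound: d ≤ n − k + 1.
Here n = 6, k = 3, so n − k + 1 = 4.
Given d = 2, check d ≤ 4: YES.
Slack = (n − k + 1) − d = 2.
The code is NOT MDS (slack = 2 > 0).
Description: the claimed parameters are [6, 3, 2]_9; such a code would be non-MDS.


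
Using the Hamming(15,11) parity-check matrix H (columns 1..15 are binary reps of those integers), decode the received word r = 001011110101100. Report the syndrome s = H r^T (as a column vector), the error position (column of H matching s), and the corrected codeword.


s = (0, 1, 0, 0)^T, error position = 4, corrected codeword c = 001111110101100

Compute s = H r^T mod 2 one row at a time:
  s_1 = 1 + 0 + 1 + 0 + 1 + 1 + 0 + 0 = 4 ≡ 0 (mod 2).
  s_2 = 0 + 1 + 1 + 1 + 1 + 1 + 0 + 0 = 5 ≡ 1 (mod 2).
  s_3 = 0 + 1 + 1 + 1 + 1 + 0 + 0 + 0 = 4 ≡ 0 (mod 2).
  s_4 = 0 + 1 + 1 + 1 + 0 + 0 + 1 + 0 = 4 ≡ 0 (mod 2).
s = (0, 1, 0, 0)^T — this equals column 4 of H (binary 0100), so error is at position 4.
Correct: flip bit 4 of r = 001011110101100 to get c = 001111110101100.


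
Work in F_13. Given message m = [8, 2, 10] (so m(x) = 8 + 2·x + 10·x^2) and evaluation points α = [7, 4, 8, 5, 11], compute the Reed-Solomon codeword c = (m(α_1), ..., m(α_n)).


c = [5, 7, 1, 8, 5]

Message polynomial: m(x) = 8 + 2·x + 10·x^2 (mod 13).
For each evaluation point α_i, compute m(α_i) mod 13:
  α_1 = 7: Horner steps 10 → 7 → 5, so m(7) = 5.
  α_2 = 4: Horner steps 10 → 3 → 7, so m(4) = 7.
  α_3 = 8: Horner steps 10 → 4 → 1, so m(8) = 1.
  α_4 = 5: Horner steps 10 → 0 → 8, so m(5) = 8.
  α_5 = 11: Horner steps 10 → 8 → 5, so m(11) = 5.
Codeword c = [5, 7, 1, 8, 5] ∈ F_13^5.


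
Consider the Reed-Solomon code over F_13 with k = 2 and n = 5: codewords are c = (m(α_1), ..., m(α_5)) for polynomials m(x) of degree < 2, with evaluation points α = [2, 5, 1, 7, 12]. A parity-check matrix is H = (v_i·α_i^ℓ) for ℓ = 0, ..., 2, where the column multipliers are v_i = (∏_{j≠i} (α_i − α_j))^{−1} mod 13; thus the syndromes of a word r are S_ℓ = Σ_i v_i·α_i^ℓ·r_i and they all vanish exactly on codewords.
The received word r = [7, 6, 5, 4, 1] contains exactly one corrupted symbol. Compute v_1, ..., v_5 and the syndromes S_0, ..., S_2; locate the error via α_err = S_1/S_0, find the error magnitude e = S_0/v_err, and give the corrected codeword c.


S = (7, 9, 6), error at position 2, error magnitude e = 6, c = [7, 0, 5, 4, 1].

Step 1: column multipliers v_i = (∏_{j≠i}(α_i − α_j))^{−1} mod 13.
  i = 1 (α = 2): (2−5)(2−1)(2−7)(2−12) = (−3)·1·(−5)·(−10) = −150 ≡ 6, so v_1 = 6^{−1} = 11 (mod 13).
  i = 2 (α = 5): (5−2)(5−1)(5−7)(5−12) = 3·4·(−2)·(−7) = 168 ≡ 12, so v_2 = 12^{−1} = 12 (mod 13).
  i = 3 (α = 1): (1−2)(1−5)(1−7)(1−12) = (−1)·(−4)·(−6)·(−11) = 264 ≡ 4, so v_3 = 4^{−1} = 10 (mod 13).
  i = 4 (α = 7): (7−2)(7−5)(7−1)(7−12) = 5·2·6·(−5) = −300 ≡ 12, so v_4 = 12^{−1} = 12 (mod 13).
  i = 5 (α = 12): (12−2)(12−5)(12−1)(12−7) = 10·7·11·5 = 3850 ≡ 2, so v_5 = 2^{−1} = 7 (mod 13).
  v = [11, 12, 10, 12, 7].
Step 2: syndromes of r = [7, 6, 5, 4, 1] (all sums mod 13).
  S_0 = Σ v_i r_i = 11·7 + 12·6 + 10·5 + 12·4 + 7·1 = 254 ≡ 7.
  S_1 = Σ v_i α_i r_i = 11·2·7 + 12·5·6 + 10·1·5 + 12·7·4 + 7·12·1 = 984 ≡ 9.
  α_i^2 mod 13 = [4, 12, 1, 10, 1].
  S_2 = Σ v_i α_i^2 r_i = 11·4·7 + 12·12·6 + 10·1·5 + 12·10·4 + 7·1·1 = 1709 ≡ 6.
  S = (7, 9, 6) ≠ 0, so r is not a codeword (an error is present).
Step 3: locate the error. For a single error e at position i, S_ℓ = v_i·e·α_i^ℓ, so α_err = S_1/S_0.
  S_0^{−1} = 7^{−1} = 2 (mod 13), so α_err = 9·2 = 18 ≡ 5 = α_2. Error position i = 2.
  Consistency check: S_2/S_1 = 6·3 = 18 ≡ 5 = α_err ✓ (single-error assumption holds).
Step 4: error magnitude e = S_0/v_2 = S_0·∏_{j≠2}(α_2 − α_j) = 7·12 = 84 ≡ 6 (mod 13).
Step 5: correct position 2: c_2 = r_2 − e = 6 − 6 ≡ 0 (mod 13). Hence c = [7, 0, 5, 4, 1].
  Check: interpolating c through the α_i gives m(x) = 3 + 2·x (degree < 2) with m(α_i) = c_i for every i, so c is indeed a codeword.


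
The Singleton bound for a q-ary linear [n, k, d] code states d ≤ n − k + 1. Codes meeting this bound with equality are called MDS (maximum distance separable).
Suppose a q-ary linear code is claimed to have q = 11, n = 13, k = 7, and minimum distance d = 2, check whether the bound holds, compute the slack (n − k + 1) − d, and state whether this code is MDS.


Singleton RHS = n − k + 1 = 7, slack = 5, bound satisfied, not MDS.

Singleton bound: d ≤ n − k + 1.
Here n = 13, k = 7, so n − k + 1 = 7.
Given d = 2, check d ≤ 7: YES.
Slack = (n − k + 1) − d = 5.
The code is NOT MDS (slack = 5 > 0).
Description: the claimed parameters are [13, 7, 2]_11; such a code would be non-MDS.


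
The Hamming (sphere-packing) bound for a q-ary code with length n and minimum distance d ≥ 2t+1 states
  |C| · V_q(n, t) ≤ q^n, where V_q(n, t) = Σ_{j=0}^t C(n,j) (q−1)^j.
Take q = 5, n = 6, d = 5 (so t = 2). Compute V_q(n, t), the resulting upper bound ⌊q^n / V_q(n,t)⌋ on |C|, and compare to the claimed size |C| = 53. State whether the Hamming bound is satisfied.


V_q(n, t) = 265, q^n = 15625, Hamming bound = 58, |C| = 53 ≤ bound (satisfied).

Step 1: Compute V_q(n, t) = Σ_{j=0}^2 C(n, j) (q−1)^j.
  j = 0: C(6,0)·(4)^0 = 1·1 = 1.
  j = 1: C(6,1)·(4)^1 = 6·4 = 24.
  j = 2: C(6,2)·(4)^2 = 15·16 = 240.
  V_q(n, t) = 1 + 24 + 240 = 265.
Step 2: q^n = 5^6 = 15625.
Step 3: Hamming bound ⌊q^n / V_q(n,t)⌋ = ⌊15625/265⌋ = 58.
Step 4: Compare |C| = 53 to 58: satisfied.
The claimed |C| lies below the Hamming bound.


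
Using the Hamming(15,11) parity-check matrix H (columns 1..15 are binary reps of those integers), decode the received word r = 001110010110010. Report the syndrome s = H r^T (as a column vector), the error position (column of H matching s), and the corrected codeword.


s = (0, 1, 0, 1)^T, error position = 5, corrected codeword c = 001100010110010

Compute s = H r^T mod 2 one row at a time:
  s_1 = 1 + 0 + 1 + 1 + 0 + 0 + 1 + 0 = 4 ≡ 0 (mod 2).
  s_2 = 1 + 1 + 0 + 0 + 0 + 0 + 1 + 0 = 3 ≡ 1 (mod 2).
  s_3 = 0 + 1 + 0 + 0 + 1 + 1 + 1 + 0 = 4 ≡ 0 (mod 2).
  s_4 = 0 + 1 + 1 + 0 + 0 + 1 + 0 + 0 = 3 ≡ 1 (mod 2).
s = (0, 1, 0, 1)^T — this equals column 5 of H (binary 0101), so error is at position 5.
Correct: flip bit 5 of r = 001110010110010 to get c = 001100010110010.


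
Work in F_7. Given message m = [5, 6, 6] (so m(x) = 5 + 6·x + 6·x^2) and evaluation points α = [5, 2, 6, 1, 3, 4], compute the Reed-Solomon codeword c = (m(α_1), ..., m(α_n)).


c = [3, 6, 5, 3, 0, 6]

Message polynomial: m(x) = 5 + 6·x + 6·x^2 (mod 7).
For each evaluation point α_i, compute m(α_i) mod 7:
  α_1 = 5: Horner steps 6 → 1 → 3, so m(5) = 3.
  α_2 = 2: Horner steps 6 → 4 → 6, so m(2) = 6.
  α_3 = 6: Horner steps 6 → 0 → 5, so m(6) = 5.
  α_4 = 1: Horner steps 6 → 5 → 3, so m(1) = 3.
  α_5 = 3: Horner steps 6 → 3 → 0, so m(3) = 0.
  α_6 = 4: Horner steps 6 → 2 → 6, so m(4) = 6.
Codeword c = [3, 6, 5, 3, 0, 6] ∈ F_7^6.


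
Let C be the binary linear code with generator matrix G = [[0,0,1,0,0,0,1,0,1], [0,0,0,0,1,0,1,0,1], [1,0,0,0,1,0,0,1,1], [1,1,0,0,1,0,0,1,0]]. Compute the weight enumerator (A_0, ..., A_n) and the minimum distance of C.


Weight distribution: A_0 = 1, A_2 = 2, A_3 = 5, A_4 = 5, A_5 = 2, A_7 = 1. Minimum distance d = 2.

Enumerate all 2^4 = 16 messages m ∈ F_2^4.
For each, compute codeword c = mG in F_2^9, then tally its weight.
  m = 0000 → c = 000000000, weight = 0.
  m = 1000 → c = 001000101, weight = 3.
  m = 0100 → c = 000010101, weight = 3.
  m = 1100 → c = 001010000, weight = 2.
  m = 0010 → c = 100010011, weight = 4.
  m = 1010 → c = 101010110, weight = 5.
  m = 0110 → c = 100000110, weight = 3.
  m = 1110 → c = 101000011, weight = 4.
  m = 0001 → c = 110010010, weight = 4.
  m = 1001 → c = 111010111, weight = 7.
  m = 0101 → c = 110000111, weight = 5.
  m = 1101 → c = 111000010, weight = 4.
  m = 0011 → c = 010000001, weight = 2.
  m = 1011 → c = 011000100, weight = 3.
  m = 0111 → c = 010010100, weight = 3.
  m = 1111 → c = 011010001, weight = 4.
Tally weights:
  weight 0: 1 codewords.
  weight 2: 2 codewords.
  weight 3: 5 codewords.
  weight 4: 5 codewords.
  weight 5: 2 codewords.
  weight 7: 1 codewords.
Minimum distance d = smallest w > 0 with A_w > 0 = 2.
Sanity: Σ A_w = 16 = 2^4 = 16 ✓.


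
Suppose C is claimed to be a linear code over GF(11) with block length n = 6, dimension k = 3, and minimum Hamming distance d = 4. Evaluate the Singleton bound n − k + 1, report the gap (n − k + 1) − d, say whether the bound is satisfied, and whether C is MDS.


Singleton RHS = n − k + 1 = 4, slack = 0, bound satisfied, MDS.

Singleton bound: d ≤ n − k + 1.
Here n = 6, k = 3, so n − k + 1 = 4.
Given d = 4, check d ≤ 4: YES.
Slack = (n − k + 1) − d = 0.
The code is MDS (slack = 0).
Description: the claimed parameters are [6, 3, 4]_11; such a code would be MDS (meets Singleton bound).


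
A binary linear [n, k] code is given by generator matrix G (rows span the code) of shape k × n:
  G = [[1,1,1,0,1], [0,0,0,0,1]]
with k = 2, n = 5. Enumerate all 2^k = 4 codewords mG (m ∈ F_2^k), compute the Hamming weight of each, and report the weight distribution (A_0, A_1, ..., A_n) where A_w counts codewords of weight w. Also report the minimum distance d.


Weight distribution: A_0 = 1, A_1 = 1, A_3 = 1, A_4 = 1. Minimum distance d = 1.

Enumerate all 2^2 = 4 messages m ∈ F_2^2.
For each, compute codeword c = mG in F_2^5, then tally its weight.
  m = 00 → c = 00000, weight = 0.
  m = 10 → c = 11101, weight = 4.
  m = 01 → c = 00001, weight = 1.
  m = 11 → c = 11100, weight = 3.
Tally weights:
  weight 0: 1 codewords.
  weight 1: 1 codewords.
  weight 3: 1 codewords.
  weight 4: 1 codewords.
Minimum distance d = smallest w > 0 with A_w > 0 = 1.
Sanity: Σ A_w = 4 = 2^2 = 4 ✓.


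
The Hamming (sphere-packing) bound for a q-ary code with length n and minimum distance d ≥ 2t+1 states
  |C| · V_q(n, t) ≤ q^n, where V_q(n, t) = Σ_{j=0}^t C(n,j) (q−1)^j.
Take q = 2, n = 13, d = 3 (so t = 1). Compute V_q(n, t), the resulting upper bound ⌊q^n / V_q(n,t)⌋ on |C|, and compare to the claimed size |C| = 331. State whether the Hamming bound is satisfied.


V_q(n, t) = 14, q^n = 8192, Hamming bound = 585, |C| = 331 ≤ bound (satisfied).

Step 1: Compute V_q(n, t) = Σ_{j=0}^1 C(n, j) (q−1)^j.
  j = 0: C(13,0)·(1)^0 = 1·1 = 1.
  j = 1: C(13,1)·(1)^1 = 13·1 = 13.
  V_q(n, t) = 1 + 13 = 14.
Step 2: q^n = 2^13 = 8192.
Step 3: Hamming bound ⌊q^n / V_q(n,t)⌋ = ⌊8192/14⌋ = 585.
Step 4: Compare |C| = 331 to 585: satisfied.
The claimed |C| lies below the Hamming bound.


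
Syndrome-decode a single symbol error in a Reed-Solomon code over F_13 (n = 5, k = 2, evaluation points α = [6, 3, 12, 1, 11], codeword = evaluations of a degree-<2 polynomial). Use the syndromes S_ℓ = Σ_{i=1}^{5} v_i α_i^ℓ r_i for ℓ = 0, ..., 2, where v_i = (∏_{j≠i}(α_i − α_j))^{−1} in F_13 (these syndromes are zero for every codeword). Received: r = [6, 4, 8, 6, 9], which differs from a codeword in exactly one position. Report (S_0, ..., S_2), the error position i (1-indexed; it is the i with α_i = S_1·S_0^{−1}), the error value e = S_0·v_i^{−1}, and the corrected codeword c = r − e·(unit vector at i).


S = (12, 7, 3), error at position 1, error magnitude e = 5, c = [1, 4, 8, 6, 9].

Step 1: column multipliers v_i = (∏_{j≠i}(α_i − α_j))^{−1} mod 13.
  i = 1 (α = 6): (6−3)(6−12)(6−1)(6−11) = 3·(−6)·5·(−5) = 450 ≡ 8, so v_1 = 8^{−1} = 5 (mod 13).
  i = 2 (α = 3): (3−6)(3−12)(3−1)(3−11) = (−3)·(−9)·2·(−8) = −432 ≡ 10, so v_2 = 10^{−1} = 4 (mod 13).
  i = 3 (α = 12): (12−6)(12−3)(12−1)(12−11) = 6·9·11·1 = 594 ≡ 9, so v_3 = 9^{−1} = 3 (mod 13).
  i = 4 (α = 1): (1−6)(1−3)(1−12)(1−11) = (−5)·(−2)·(−11)·(−10) = 1100 ≡ 8, so v_4 = 8^{−1} = 5 (mod 13).
  i = 5 (α = 11): (11−6)(11−3)(11−12)(11−1) = 5·8·(−1)·10 = −400 ≡ 3, so v_5 = 3^{−1} = 9 (mod 13).
  v = [5, 4, 3, 5, 9].
Step 2: syndromes of r = [6, 4, 8, 6, 9] (all sums mod 13).
  S_0 = Σ v_i r_i = 5·6 + 4·4 + 3·8 + 5·6 + 9·9 = 181 ≡ 12.
  S_1 = Σ v_i α_i r_i = 5·6·6 + 4·3·4 + 3·12·8 + 5·1·6 + 9·11·9 = 1437 ≡ 7.
  α_i^2 mod 13 = [10, 9, 1, 1, 4].
  S_2 = Σ v_i α_i^2 r_i = 5·10·6 + 4·9·4 + 3·1·8 + 5·1·6 + 9·4·9 = 822 ≡ 3.
  S = (12, 7, 3) ≠ 0, so r is not a codeword (an error is present).
Step 3: locate the error. For a single error e at position i, S_ℓ = v_i·e·α_i^ℓ, so α_err = S_1/S_0.
  S_0^{−1} = 12^{−1} = 12 (mod 13), so α_err = 7·12 = 84 ≡ 6 = α_1. Error position i = 1.
  Consistency check: S_2/S_1 = 3·2 = 6 ≡ 6 = α_err ✓ (single-error assumption holds).
Step 4: error magnitude e = S_0/v_1 = S_0·∏_{j≠1}(α_1 − α_j) = 12·8 = 96 ≡ 5 (mod 13).
Step 5: correct position 1: c_1 = r_1 − e = 6 − 5 ≡ 1 (mod 13). Hence c = [1, 4, 8, 6, 9].
  Check: interpolating c through the α_i gives m(x) = 7 + 12·x (degree < 2) with m(α_i) = c_i for every i, so c is indeed a codeword.


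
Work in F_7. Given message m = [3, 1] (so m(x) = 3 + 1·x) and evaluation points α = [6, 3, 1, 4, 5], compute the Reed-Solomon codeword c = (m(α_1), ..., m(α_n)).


c = [2, 6, 4, 0, 1]

Message polynomial: m(x) = 3 + 1·x (mod 7).
For each evaluation point α_i, compute m(α_i) mod 7:
  α_1 = 6: Horner steps 1 → 2, so m(6) = 2.
  α_2 = 3: Horner steps 1 → 6, so m(3) = 6.
  α_3 = 1: Horner steps 1 → 4, so m(1) = 4.
  α_4 = 4: Horner steps 1 → 0, so m(4) = 0.
  α_5 = 5: Horner steps 1 → 1, so m(5) = 1.
Codeword c = [2, 6, 4, 0, 1] ∈ F_7^5.


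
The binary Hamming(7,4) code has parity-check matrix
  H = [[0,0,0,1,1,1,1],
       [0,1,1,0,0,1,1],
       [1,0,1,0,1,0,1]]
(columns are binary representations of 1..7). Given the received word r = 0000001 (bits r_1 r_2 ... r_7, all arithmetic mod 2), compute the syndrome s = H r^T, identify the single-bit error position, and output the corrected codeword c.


s = (1, 1, 1)^T, error position = 7, corrected codeword c = 0000000

Compute s = H r^T mod 2 one row at a time:
  s_1 = 0 + 0 + 0 + 1 = 1 ≡ 1 (mod 2).
  s_2 = 0 + 0 + 0 + 1 = 1 ≡ 1 (mod 2).
  s_3 = 0 + 0 + 0 + 1 = 1 ≡ 1 (mod 2).
s = (1, 1, 1)^T — this equals column 7 of H (binary 111), so error is at position 7.
Correct: flip bit 7 of r = 0000001 to get c = 0000000.


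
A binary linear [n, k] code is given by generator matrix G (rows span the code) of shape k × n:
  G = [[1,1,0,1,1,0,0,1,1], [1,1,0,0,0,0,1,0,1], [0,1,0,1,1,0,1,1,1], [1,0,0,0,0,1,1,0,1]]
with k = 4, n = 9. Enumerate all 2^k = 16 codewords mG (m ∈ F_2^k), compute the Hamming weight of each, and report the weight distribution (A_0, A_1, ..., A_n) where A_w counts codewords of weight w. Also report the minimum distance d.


Weight distribution: A_0 = 1, A_2 = 4, A_4 = 5, A_6 = 6. Minimum distance d = 2.

Enumerate all 2^4 = 16 messages m ∈ F_2^4.
For each, compute codeword c = mG in F_2^9, then tally its weight.
  m = 0000 → c = 000000000, weight = 0.
  m = 1000 → c = 110110011, weight = 6.
  m = 0100 → c = 110000101, weight = 4.
  m = 1100 → c = 000110110, weight = 4.
  m = 0010 → c = 010110111, weight = 6.
  m = 1010 → c = 100000100, weight = 2.
  m = 0110 → c = 100110010, weight = 4.
  m = 1110 → c = 010000001, weight = 2.
  m = 0001 → c = 100001101, weight = 4.
  m = 1001 → c = 010111110, weight = 6.
  m = 0101 → c = 010001000, weight = 2.
  m = 1101 → c = 100111011, weight = 6.
  m = 0011 → c = 110111010, weight = 6.
  m = 1011 → c = 000001001, weight = 2.
  m = 0111 → c = 000111111, weight = 6.
  m = 1111 → c = 110001100, weight = 4.
Tally weights:
  weight 0: 1 codewords.
  weight 2: 4 codewords.
  weight 4: 5 codewords.
  weight 6: 6 codewords.
Minimum distance d = smallest w > 0 with A_w > 0 = 2.
Sanity: Σ A_w = 16 = 2^4 = 16 ✓.


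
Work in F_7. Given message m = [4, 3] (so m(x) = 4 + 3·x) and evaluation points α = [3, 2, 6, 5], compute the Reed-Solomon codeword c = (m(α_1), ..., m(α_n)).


c = [6, 3, 1, 5]

Message polynomial: m(x) = 4 + 3·x (mod 7).
For each evaluation point α_i, compute m(α_i) mod 7:
  α_1 = 3: Horner steps 3 → 6, so m(3) = 6.
  α_2 = 2: Horner steps 3 → 3, so m(2) = 3.
  α_3 = 6: Horner steps 3 → 1, so m(6) = 1.
  α_4 = 5: Horner steps 3 → 5, so m(5) = 5.
Codeword c = [6, 3, 1, 5] ∈ F_7^4.


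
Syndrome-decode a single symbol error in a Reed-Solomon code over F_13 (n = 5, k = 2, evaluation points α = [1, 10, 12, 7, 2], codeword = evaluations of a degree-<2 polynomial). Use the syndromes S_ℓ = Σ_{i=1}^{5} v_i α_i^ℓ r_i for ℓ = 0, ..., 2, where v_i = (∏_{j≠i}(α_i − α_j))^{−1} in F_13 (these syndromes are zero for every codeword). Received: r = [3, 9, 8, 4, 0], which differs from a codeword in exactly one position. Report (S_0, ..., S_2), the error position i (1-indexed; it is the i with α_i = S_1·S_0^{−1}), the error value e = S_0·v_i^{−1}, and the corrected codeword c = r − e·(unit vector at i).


S = (1, 1, 1), error at position 1, error magnitude e = 9, c = [7, 9, 8, 4, 0].

Step 1: column multipliers v_i = (∏_{j≠i}(α_i − α_j))^{−1} mod 13.
  i = 1 (α = 1): (1−10)(1−12)(1−7)(1−2) = (−9)·(−11)·(−6)·(−1) = 594 ≡ 9, so v_1 = 9^{−1} = 3 (mod 13).
  i = 2 (α = 10): (10−1)(10−12)(10−7)(10−2) = 9·(−2)·3·8 = −432 ≡ 10, so v_2 = 10^{−1} = 4 (mod 13).
  i = 3 (α = 12): (12−1)(12−10)(12−7)(12−2) = 11·2·5·10 = 1100 ≡ 8, so v_3 = 8^{−1} = 5 (mod 13).
  i = 4 (α = 7): (7−1)(7−10)(7−12)(7−2) = 6·(−3)·(−5)·5 = 450 ≡ 8, so v_4 = 8^{−1} = 5 (mod 13).
  i = 5 (α = 2): (2−1)(2−10)(2−12)(2−7) = 1·(−8)·(−10)·(−5) = −400 ≡ 3, so v_5 = 3^{−1} = 9 (mod 13).
  v = [3, 4, 5, 5, 9].
Step 2: syndromes of r = [3, 9, 8, 4, 0] (all sums mod 13).
  S_0 = Σ v_i r_i = 3·3 + 4·9 + 5·8 + 5·4 + 9·0 = 105 ≡ 1.
  S_1 = Σ v_i α_i r_i = 3·1·3 + 4·10·9 + 5·12·8 + 5·7·4 + 9·2·0 = 989 ≡ 1.
  α_i^2 mod 13 = [1, 9, 1, 10, 4].
  S_2 = Σ v_i α_i^2 r_i = 3·1·3 + 4·9·9 + 5·1·8 + 5·10·4 + 9·4·0 = 573 ≡ 1.
  S = (1, 1, 1) ≠ 0, so r is not a codeword (an error is present).
Step 3: locate the error. For a single error e at position i, S_ℓ = v_i·e·α_i^ℓ, so α_err = S_1/S_0.
  S_0^{−1} = 1^{−1} = 1 (mod 13), so α_err = 1·1 = 1 ≡ 1 = α_1. Error position i = 1.
  Consistency check: S_2/S_1 = 1·1 = 1 ≡ 1 = α_err ✓ (single-error assumption holds).
Step 4: error magnitude e = S_0/v_1 = S_0·∏_{j≠1}(α_1 − α_j) = 1·9 = 9 ≡ 9 (mod 13).
Step 5: correct position 1: c_1 = r_1 − e = 3 − 9 ≡ 7 (mod 13). Hence c = [7, 9, 8, 4, 0].
  Check: interpolating c through the α_i gives m(x) = 1 + 6·x (degree < 2) with m(α_i) = c_i for every i, so c is indeed a codeword.
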